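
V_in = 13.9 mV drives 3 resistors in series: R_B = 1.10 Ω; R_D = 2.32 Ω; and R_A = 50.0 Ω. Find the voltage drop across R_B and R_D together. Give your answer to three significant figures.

Series total: ΣR = 1.10 + 2.32 + 50.0 = 53.42 Ω.
R_{R_B..R_D} = 1.10 + 2.32 = 3.420 Ω.
By the voltage-divider rule, V = 13.9 × 3.420/53.42 = 0.8899 mV.

V ≈ 0.890 mV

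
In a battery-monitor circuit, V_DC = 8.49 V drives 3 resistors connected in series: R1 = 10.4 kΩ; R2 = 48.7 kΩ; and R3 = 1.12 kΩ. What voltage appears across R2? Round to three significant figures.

V ≈ 6.87 V

Total series resistance ΣR = 10.4 + 48.7 + 1.12 = 60.22 kΩ.
By the voltage-divider rule, V = 8.49 × 48.70/60.22 = 6.866 V.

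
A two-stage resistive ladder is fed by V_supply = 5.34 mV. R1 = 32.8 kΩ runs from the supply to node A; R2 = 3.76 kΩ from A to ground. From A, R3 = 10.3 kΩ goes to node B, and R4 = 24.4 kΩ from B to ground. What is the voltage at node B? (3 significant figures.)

Node A sees R2 in parallel with the series input of stage 2, R3 + R4 = 34.70 kΩ.
Effective lower resistance at A: R2 ‖ 34.70 = 3.392 kΩ.
First divider: V_A = V_supply · 3.392/(32.8 + 3.392) = 0.5005 mV.
V_B = V_A × 0.7032 = 0.3520 mV.

V_B ≈ 0.352 mV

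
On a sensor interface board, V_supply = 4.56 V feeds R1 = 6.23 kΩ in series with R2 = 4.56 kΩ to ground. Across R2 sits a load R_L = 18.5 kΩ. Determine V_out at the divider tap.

First combine the lower leg with the load: R2 ‖ R_L = 3.658 kΩ.
Then V_out = V_supply · R2'/(R1 + R2') = 4.56 × 3.658/9.888 = 1.687 V.

V_out ≈ 1.69 V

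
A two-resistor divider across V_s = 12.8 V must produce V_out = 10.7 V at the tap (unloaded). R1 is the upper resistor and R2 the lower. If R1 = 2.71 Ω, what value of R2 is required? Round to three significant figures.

R2 ≈ 13.8 Ω

The divider ratio is R2/(R1+R2) = 10.7/12.8 = 0.8359.
So R2 = R1 · V_out/(V_s − V_out) = 2.71 × 10.7/(12.8 − 10.7) = 2.71 × 5.095 = 13.81 Ω.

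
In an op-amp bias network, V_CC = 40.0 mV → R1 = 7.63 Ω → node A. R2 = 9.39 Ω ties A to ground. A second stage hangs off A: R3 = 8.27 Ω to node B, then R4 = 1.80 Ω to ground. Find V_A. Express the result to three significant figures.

Node A sees R2 in parallel with the series input of stage 2, R3 + R4 = 10.07 Ω.
Effective lower resistance at A: R2 ‖ 10.07 = 4.859 Ω.
So V_A = 40.0 × 0.3891 = 15.56 mV.

V_A ≈ 15.6 mV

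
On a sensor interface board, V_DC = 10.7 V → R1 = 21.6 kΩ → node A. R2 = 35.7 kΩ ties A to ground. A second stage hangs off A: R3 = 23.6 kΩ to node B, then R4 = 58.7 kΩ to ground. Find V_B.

The second stage (R3 + R4 = 82.30 kΩ) loads node A in parallel with R2.
Effective lower resistance at A: R2 ‖ 82.30 = 24.90 kΩ.
So V_A = 10.7 × 0.5355 = 5.730 V.
Stage 2 is unloaded, so V_B = V_A · R4/(R3+R4) = 5.730 × 58.7/82.30 = 4.087 V.

V_B ≈ 4.09 V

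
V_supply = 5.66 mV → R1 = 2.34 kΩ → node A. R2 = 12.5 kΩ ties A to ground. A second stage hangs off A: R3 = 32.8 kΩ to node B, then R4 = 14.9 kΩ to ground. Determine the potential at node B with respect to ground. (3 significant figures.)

V_B ≈ 1.43 mV

The second stage (R3 + R4 = 47.70 kΩ) loads node A in parallel with R2.
R2 ‖ (R3+R4) = 9.904 kΩ.
V_A = 5.66 × 9.904/(2.34 + 9.904) = 4.578 mV.
Then the unloaded second divider: V_B = V_A × R4/(R3+R4) = 4.578 × 0.3124 = 1.430 mV.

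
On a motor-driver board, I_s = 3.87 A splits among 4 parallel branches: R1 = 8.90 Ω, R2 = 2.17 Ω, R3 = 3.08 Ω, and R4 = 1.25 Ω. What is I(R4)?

I ≈ 1.82 A

ΣG = 1/8.90 + 1/2.17 + 1/3.08 + 1/1.25 = 1.698.
Current divider: I(R4) = I_s · G_k/ΣG = 3.87 × (0.8000/1.698) = 3.87 × 0.4712 = 1.823 A.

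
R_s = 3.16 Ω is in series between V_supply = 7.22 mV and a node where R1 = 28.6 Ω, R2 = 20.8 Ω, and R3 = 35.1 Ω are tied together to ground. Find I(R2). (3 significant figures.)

Parallel bank: R_p = 1/(1/28.6 + 1/20.8 + 1/35.1) = 8.966 Ω.
Node voltage V_A = V_supply · R_p/(R_s + R_p) = 7.22 × 0.7394 = 5.338 mV.
I(R2) = V_A / R2 = 5.338/20.8 = 0.2567 mA.

I ≈ 0.257 mA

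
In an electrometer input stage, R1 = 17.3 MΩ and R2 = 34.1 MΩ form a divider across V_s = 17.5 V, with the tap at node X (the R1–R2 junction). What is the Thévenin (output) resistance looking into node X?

Zeroing V_s shorts the top of R1 to ground, so R_th = R1 ‖ R2 = 11.48 MΩ.

R_th ≈ 11.5 MΩ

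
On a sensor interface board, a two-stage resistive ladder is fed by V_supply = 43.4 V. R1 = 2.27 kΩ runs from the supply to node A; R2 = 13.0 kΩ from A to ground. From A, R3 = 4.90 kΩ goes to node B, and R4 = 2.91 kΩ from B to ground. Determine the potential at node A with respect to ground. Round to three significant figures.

V_A ≈ 29.6 V

Looking into the second stage from A: R3 + R4 = 7.810 kΩ appears in parallel with R2.
Effective lower resistance at A: R2 ‖ 7.810 = 4.879 kΩ.
V_A = 43.4 × 4.879/(2.27 + 4.879) = 29.62 V.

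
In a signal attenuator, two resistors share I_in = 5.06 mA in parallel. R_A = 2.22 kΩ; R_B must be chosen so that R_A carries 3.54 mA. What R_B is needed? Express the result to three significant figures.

The fraction through R_A equals R_B/(R_A+R_B).
With f = 0.6996, R_B = R_A · f/(1−f) = 2.22 × 2.329 = 5.170 kΩ.

R_B ≈ 5.17 kΩ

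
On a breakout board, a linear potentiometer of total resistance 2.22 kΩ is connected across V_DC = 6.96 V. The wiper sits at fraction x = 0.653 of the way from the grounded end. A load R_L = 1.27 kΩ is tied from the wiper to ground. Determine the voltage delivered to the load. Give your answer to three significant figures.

Split the track: R_lower = x·R_p = 1.450 kΩ, R_upper = (1−x)·R_p = 0.7703 kΩ.
Lower segment in parallel with the load: 1.450 ‖ 1.27 = 0.6769 kΩ.
Then V_out = V_DC · 0.6769/(0.7703 + 0.6769) = 3.255 V.

V_out ≈ 3.26 V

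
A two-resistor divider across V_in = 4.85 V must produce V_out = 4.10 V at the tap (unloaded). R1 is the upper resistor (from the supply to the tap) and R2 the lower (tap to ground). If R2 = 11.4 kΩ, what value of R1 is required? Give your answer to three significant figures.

The divider ratio is R2/(R1+R2) = 4.10/4.85 = 0.8454.
So R1 = R2 · (V_in/V_out − 1) = 11.4 × (4.85/4.10 − 1) = 11.4 × 0.1829 = 2.085 kΩ.

R1 ≈ 2.09 kΩ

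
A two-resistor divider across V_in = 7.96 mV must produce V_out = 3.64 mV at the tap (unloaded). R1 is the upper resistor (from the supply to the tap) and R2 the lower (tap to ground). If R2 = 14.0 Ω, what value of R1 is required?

The divider ratio is R2/(R1+R2) = 3.64/7.96 = 0.4573.
Rearranging, R1 = R2·(1−k)/k = 14.0 × 1.187 = 16.62 Ω.

R1 ≈ 16.6 Ω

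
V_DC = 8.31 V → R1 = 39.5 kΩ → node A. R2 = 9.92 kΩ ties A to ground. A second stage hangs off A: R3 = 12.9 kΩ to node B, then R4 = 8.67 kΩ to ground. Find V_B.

The second stage (R3 + R4 = 21.57 kΩ) loads node A in parallel with R2.
Effective lower resistance at A: R2 ‖ 21.57 = 6.795 kΩ.
First divider: V_A = V_DC · 6.795/(39.5 + 6.795) = 1.220 V.
Stage 2 is unloaded, so V_B = V_A · R4/(R3+R4) = 1.220 × 8.67/21.57 = 0.4903 V.

V_B ≈ 0.490 V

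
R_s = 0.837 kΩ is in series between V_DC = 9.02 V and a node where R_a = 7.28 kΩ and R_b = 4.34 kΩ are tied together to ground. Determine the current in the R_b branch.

I ≈ 1.59 mA

Parallel bank: R_p = 1/(1/7.28 + 1/4.34) = 2.719 kΩ.
Node voltage V_A = V_DC · R_p/(R_s + R_p) = 9.02 × 0.7646 = 6.897 V.
Branch current I = V_A/R_b = 6.897/4.34 = 1.589 mA.
(Check via current divider: I_total = 2.537 mA; share G_k/ΣG = 0.6265 → same result.)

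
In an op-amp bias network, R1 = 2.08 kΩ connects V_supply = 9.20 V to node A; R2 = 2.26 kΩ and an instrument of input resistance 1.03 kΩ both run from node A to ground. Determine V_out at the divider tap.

V_out ≈ 2.34 V

The load sits in parallel with R2, giving an effective lower resistance R2' = R2·R_L/(R2+R_L) = 0.7075 kΩ.
Then V_out = V_supply · R2'/(R1 + R2') = 9.20 × 0.7075/2.788 = 2.335 V.
(Unloaded it would be 4.79 V; the load pulls it down.)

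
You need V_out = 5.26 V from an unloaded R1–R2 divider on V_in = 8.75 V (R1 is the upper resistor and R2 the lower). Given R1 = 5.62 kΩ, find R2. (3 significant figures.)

V_out/V_in = R2/(R1+R2) = 0.6011.
Rearranging, R2 = R1·k/(1−k) = 5.62 × 1.507 = 8.470 kΩ.

R2 ≈ 8.47 kΩ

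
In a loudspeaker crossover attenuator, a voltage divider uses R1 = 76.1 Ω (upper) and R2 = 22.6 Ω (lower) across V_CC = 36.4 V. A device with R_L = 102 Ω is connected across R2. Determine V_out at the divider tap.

V_out ≈ 7.12 V

The load sits in parallel with R2, giving an effective lower resistance R2' = R2·R_L/(R2+R_L) = 18.50 Ω.
Then V_out = V_CC · R2'/(R1 + R2') = 36.4 × 18.50/94.60 = 7.119 V.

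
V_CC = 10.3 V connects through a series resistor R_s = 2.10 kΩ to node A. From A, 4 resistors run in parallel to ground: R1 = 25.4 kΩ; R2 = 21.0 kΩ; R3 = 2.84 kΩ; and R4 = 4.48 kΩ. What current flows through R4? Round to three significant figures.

Parallel bank: R_p = 1/(1/25.4 + 1/21.0 + 1/2.84 + 1/4.48) = 1.510 kΩ.
V_A by voltage divider: V_A = 10.3 × 1.510/(2.10 + 1.510) = 4.308 V.
I(R4) = V_A / R4 = 4.308/4.48 = 0.9616 mA.

I ≈ 0.962 mA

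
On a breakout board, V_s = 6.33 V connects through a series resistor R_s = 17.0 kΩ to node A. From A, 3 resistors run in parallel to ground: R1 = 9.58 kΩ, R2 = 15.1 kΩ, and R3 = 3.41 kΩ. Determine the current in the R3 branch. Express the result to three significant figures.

Parallel bank: R_p = 1/(1/9.58 + 1/15.1 + 1/3.41) = 2.156 kΩ.
V_A = 6.33 × 2.156/19.16 = 0.7124 V.
Branch current I = V_A/R3 = 0.7124/3.41 = 0.2089 mA.

I ≈ 0.209 mA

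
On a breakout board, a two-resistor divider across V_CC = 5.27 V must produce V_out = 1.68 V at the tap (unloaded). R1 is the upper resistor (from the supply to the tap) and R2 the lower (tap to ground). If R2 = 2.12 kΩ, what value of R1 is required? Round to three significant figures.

R1 ≈ 4.53 kΩ

The divider ratio is R2/(R1+R2) = 1.68/5.27 = 0.3188.
So R1 = R2 · (V_CC/V_out − 1) = 2.12 × (5.27/1.68 − 1) = 2.12 × 2.137 = 4.530 kΩ.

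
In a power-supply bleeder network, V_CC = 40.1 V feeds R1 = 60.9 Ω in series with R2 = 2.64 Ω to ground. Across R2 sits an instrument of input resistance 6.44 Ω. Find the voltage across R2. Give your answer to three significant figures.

V_out ≈ 1.20 V

The load sits in parallel with R2, giving an effective lower resistance R2' = R2·R_L/(R2+R_L) = 1.872 Ω.
Then V_out = V_CC · R2'/(R1 + R2') = 40.1 × 1.872/62.77 = 1.196 V.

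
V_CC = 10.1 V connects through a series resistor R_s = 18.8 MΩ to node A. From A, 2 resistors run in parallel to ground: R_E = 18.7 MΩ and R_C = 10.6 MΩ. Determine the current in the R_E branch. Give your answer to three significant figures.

Equivalent of the parallel group: R_p = 6.765 MΩ.
Node voltage V_A = V_CC · R_p/(R_s + R_p) = 10.1 × 0.2646 = 2.673 V.
I(R_E) = V_A / R_E = 2.673/18.7 = 0.1429 µA.

I ≈ 0.143 µA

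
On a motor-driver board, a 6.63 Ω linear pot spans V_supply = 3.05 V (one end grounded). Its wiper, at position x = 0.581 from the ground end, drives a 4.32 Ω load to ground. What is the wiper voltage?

V_out ≈ 1.29 V

Split the track: R_lower = x·R_p = 3.852 Ω, R_upper = (1−x)·R_p = 2.778 Ω.
(x·R_p) ‖ R_L = 2.036 Ω.
Then V_out = V_supply · 2.036/(2.778 + 2.036) = 1.290 V.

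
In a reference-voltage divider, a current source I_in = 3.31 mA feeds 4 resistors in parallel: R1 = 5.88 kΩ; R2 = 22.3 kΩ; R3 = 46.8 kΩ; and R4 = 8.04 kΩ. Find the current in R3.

I ≈ 0.196 mA

Total conductance ΣG = 1/5.88 + 1/22.3 + 1/46.8 + 1/8.04 = 0.3607 (units of 1/kΩ).
R3 takes the fraction G_k/ΣG = 0.02137/0.3607 = 0.05925, so I = 3.31 × 0.05925 = 0.1961 mA.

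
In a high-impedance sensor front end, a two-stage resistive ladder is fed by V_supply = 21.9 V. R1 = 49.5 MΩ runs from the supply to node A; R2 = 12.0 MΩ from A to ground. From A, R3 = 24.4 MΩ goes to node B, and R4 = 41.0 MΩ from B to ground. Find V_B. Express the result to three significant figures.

The second stage (R3 + R4 = 65.40 MΩ) loads node A in parallel with R2.
R2 ‖ (R3+R4) = 10.14 MΩ.
So V_A = 21.9 × 0.1700 = 3.723 V.
Then the unloaded second divider: V_B = V_A × R4/(R3+R4) = 3.723 × 0.6269 = 2.334 V.

V_B ≈ 2.33 V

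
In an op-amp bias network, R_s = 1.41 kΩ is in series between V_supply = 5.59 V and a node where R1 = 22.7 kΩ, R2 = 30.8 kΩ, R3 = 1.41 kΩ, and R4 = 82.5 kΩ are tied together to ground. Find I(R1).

Combine the parallel branches: R_p = (1/22.7 + 1/30.8 + 1/1.41 + 1/82.5)⁻¹ = 1.253 kΩ.
V_A by voltage divider: V_A = 5.59 × 1.253/(1.41 + 1.253) = 2.631 V.
I(R1) = V_A / R1 = 2.631/22.7 = 0.1159 mA.

I ≈ 0.116 mA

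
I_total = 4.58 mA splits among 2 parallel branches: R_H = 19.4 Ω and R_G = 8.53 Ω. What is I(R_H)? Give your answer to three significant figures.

I ≈ 1.40 mA

Two-branch current divider: I_k = I_total · R_other/(R_1 + R_2).
I(R_H) = 4.58 × 8.53/(19.4 + 8.53) = 4.58 × 0.3054 = 1.399 mA.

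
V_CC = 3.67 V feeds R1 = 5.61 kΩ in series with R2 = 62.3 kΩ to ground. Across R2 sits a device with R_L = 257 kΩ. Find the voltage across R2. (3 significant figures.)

The load sits in parallel with R2, giving an effective lower resistance R2' = R2·R_L/(R2+R_L) = 50.14 kΩ.
Voltage divider with the loaded lower leg: V_out = 3.67 × 50.14/(5.61 + 50.14) = 3.67 × 0.8994 = 3.301 V.
(Unloaded it would be 3.37 V; the load pulls it down.)

V_out ≈ 3.30 V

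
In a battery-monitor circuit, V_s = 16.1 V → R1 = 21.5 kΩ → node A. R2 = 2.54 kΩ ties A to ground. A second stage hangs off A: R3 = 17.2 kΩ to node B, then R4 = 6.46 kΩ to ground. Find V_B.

V_B ≈ 0.424 V

Looking into the second stage from A: R3 + R4 = 23.66 kΩ appears in parallel with R2.
R2 ‖ (R3+R4) = 2.294 kΩ.
V_A = 16.1 × 2.294/(21.5 + 2.294) = 1.552 V.
Stage 2 is unloaded, so V_B = V_A · R4/(R3+R4) = 1.552 × 6.46/23.66 = 0.4238 V.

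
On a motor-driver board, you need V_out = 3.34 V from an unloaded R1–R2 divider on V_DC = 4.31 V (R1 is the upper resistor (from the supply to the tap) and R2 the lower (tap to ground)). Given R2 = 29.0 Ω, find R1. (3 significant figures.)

R1 ≈ 8.42 Ω

The divider ratio is R2/(R1+R2) = 3.34/4.31 = 0.7749.
So R1 = R2 · (V_DC/V_out − 1) = 29.0 × (4.31/3.34 − 1) = 29.0 × 0.2904 = 8.422 Ω.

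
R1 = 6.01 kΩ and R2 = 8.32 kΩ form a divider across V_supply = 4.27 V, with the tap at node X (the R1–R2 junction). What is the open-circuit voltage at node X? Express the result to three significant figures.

V_th ≈ 2.48 V

Open-circuit (no load on X): V_th = V_supply · R2/(R1 + R2) = 4.27 × 8.32/(6.010 + 8.32) = 2.479 V.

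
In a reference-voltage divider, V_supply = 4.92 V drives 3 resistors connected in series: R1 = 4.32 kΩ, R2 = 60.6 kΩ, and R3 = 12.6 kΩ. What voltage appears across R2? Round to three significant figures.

Series total: ΣR = 4.32 + 60.6 + 12.6 = 77.52 kΩ.
By the voltage-divider rule, V = 4.92 × 60.60/77.52 = 3.846 V.

V ≈ 3.85 V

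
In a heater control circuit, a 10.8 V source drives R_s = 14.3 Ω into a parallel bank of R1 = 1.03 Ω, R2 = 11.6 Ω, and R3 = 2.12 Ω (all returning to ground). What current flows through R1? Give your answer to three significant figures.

I ≈ 0.459 A

Combine the parallel branches: R_p = (1/1.03 + 1/11.6 + 1/2.12)⁻¹ = 0.6541 Ω.
Node voltage V_A = V_in · R_p/(R_s + R_p) = 10.8 × 0.04374 = 0.4724 V.
Branch current I = V_A/R1 = 0.4724/1.03 = 0.4586 A.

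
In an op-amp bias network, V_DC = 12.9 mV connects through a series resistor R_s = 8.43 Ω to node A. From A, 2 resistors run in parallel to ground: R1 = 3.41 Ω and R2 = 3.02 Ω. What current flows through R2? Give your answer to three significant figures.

I ≈ 0.682 mA

Equivalent of the parallel group: R_p = 1.602 Ω.
V_A by voltage divider: V_A = 12.9 × 1.602/(8.43 + 1.602) = 2.060 mV.
Branch current I = V_A/R2 = 2.060/3.02 = 0.6820 mA.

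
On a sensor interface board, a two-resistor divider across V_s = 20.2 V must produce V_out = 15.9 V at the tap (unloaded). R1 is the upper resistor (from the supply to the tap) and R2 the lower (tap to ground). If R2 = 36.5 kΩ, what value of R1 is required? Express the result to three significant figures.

R1 ≈ 9.87 kΩ

V_out/V_s = R2/(R1+R2) = 0.7871.
Rearranging, R1 = R2·(1−k)/k = 36.5 × 0.2704 = 9.871 kΩ.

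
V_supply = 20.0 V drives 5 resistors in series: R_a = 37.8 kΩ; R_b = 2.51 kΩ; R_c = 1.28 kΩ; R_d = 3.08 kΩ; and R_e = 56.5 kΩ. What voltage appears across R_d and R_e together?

Total series resistance ΣR = 37.8 + 2.51 + 1.28 + 3.08 + 56.5 = 101.2 kΩ.
R_{R_d..R_e} = 3.08 + 56.5 = 59.58 kΩ.
V = V_supply · R/ΣR = 20.0 × 0.5889 = 11.78 V.

V ≈ 11.8 V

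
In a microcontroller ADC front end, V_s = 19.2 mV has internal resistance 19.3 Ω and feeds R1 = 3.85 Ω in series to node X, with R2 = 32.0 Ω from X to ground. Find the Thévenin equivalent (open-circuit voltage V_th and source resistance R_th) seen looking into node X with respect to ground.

V_th ≈ 11.1 mV, R_th ≈ 13.4 Ω

R1' = 19.3 + 3.85 = 23.15 Ω (source resistance + R1).
Open-circuit (no load on X): V_th = V_s · R2/(R1' + R2) = 19.2 × 32.0/(23.15 + 32.0) = 11.14 mV.
Looking into X with the source shorted: R_th = R1'·R2/(R1'+R2) = 23.15 × 32.0/55.15 = 13.43 Ω.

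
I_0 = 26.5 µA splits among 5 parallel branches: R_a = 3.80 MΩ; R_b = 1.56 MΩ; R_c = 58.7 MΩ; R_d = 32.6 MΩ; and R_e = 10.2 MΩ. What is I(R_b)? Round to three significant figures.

ΣG = 1/3.80 + 1/1.56 + 1/58.7 + 1/32.6 + 1/10.2 = 1.050.
By the current-divider rule, I = I_0 · G_k/ΣG = 26.5 × 0.6105 = 16.18 µA.

I ≈ 16.2 µA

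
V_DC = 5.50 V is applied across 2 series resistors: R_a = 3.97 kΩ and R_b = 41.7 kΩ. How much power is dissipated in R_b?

Series current I = V_DC/ΣR = 5.50/45.67 = 0.1204 mA.
P(R_b) = I²·R_b = (0.1204)² × 41.7 = 0.6048 mW.

P ≈ 0.605 mW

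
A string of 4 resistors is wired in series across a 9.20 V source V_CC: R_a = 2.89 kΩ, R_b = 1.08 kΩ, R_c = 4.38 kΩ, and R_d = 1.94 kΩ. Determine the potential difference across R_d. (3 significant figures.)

Total series resistance ΣR = 2.89 + 1.08 + 4.38 + 1.94 = 10.29 kΩ.
V = V_CC · R/ΣR = 9.20 × 0.1885 = 1.734 V.

V ≈ 1.73 V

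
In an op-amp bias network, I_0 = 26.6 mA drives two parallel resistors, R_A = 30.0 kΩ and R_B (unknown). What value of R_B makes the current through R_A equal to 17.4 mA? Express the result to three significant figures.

The fraction through R_A equals R_B/(R_A+R_B).
17.4/26.6 = R_B/(R_A + R_B) → R_B = R_A · (0.6541)/(1 − 0.6541) = 30.0 × 1.891 = 56.74 kΩ.

R_B ≈ 56.7 kΩ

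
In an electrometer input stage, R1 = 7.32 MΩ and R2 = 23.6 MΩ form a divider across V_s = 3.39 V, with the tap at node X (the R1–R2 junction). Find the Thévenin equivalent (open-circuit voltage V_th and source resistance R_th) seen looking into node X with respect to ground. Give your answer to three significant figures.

V_th ≈ 2.59 V, R_th ≈ 5.59 MΩ

V_th is the unloaded tap voltage: V_s · R2/(R1+R2) = 3.39 × 0.7633 = 2.587 V.
With V_s suppressed (replaced by a short), R_th = R1 ‖ R2 = (7.320 × 23.6)/(7.320 + 23.6) = 5.587 MΩ.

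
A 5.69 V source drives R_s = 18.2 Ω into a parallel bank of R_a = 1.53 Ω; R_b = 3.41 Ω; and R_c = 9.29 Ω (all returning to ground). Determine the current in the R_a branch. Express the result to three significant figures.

Combine the parallel branches: R_p = (1/1.53 + 1/3.41 + 1/9.29)⁻¹ = 0.9483 Ω.
V_A = 5.69 × 0.9483/19.15 = 0.2818 V.
Branch current I = V_A/R_a = 0.2818/1.53 = 0.1842 A.

I ≈ 0.184 A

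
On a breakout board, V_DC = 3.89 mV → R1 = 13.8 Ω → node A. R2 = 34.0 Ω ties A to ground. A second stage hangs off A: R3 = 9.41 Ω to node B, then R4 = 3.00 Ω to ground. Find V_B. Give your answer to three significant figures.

The second stage (R3 + R4 = 12.41 Ω) loads node A in parallel with R2.
R2 ‖ (R3+R4) = 9.092 Ω.
First divider: V_A = V_DC · 9.092/(13.8 + 9.092) = 1.545 mV.
Stage 2 is unloaded, so V_B = V_A · R4/(R3+R4) = 1.545 × 3.00/12.41 = 0.3735 mV.

V_B ≈ 0.373 mV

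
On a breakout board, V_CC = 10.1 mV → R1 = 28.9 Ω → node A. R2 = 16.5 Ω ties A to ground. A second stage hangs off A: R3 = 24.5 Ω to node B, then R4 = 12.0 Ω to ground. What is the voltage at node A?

V_A ≈ 2.85 mV

Looking into the second stage from A: R3 + R4 = 36.50 Ω appears in parallel with R2.
R2 ‖ (R3+R4) = 11.36 Ω.
First divider: V_A = V_CC · 11.36/(28.9 + 11.36) = 2.850 mV.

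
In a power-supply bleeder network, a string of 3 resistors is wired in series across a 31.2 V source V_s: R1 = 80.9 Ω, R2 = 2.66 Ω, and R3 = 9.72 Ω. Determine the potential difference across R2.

Total series resistance ΣR = 80.9 + 2.66 + 9.72 = 93.28 Ω.
By the voltage-divider rule, V = 31.2 × 2.660/93.28 = 0.8897 V.

V ≈ 0.890 V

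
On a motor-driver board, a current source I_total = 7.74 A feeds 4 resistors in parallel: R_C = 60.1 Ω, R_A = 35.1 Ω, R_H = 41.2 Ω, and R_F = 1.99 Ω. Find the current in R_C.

Total conductance ΣG = 1/60.1 + 1/35.1 + 1/41.2 + 1/1.99 = 0.5719 (units of 1/Ω).
Current divider: I(R_C) = I_total · G_k/ΣG = 7.74 × (0.01664/0.5719) = 7.74 × 0.02909 = 0.2252 A.

I ≈ 0.225 A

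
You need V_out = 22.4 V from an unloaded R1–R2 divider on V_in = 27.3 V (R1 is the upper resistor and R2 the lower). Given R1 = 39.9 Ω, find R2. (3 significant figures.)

V_out/V_in = R2/(R1+R2) = 0.8205.
R2 = R1 · 0.8205/(1 − 0.8205) = 182.4 Ω.

R2 ≈ 182 Ω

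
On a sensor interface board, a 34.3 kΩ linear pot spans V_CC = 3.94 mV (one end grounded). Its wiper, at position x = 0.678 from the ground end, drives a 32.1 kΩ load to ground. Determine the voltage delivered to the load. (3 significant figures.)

Split the track: R_lower = x·R_p = 23.26 kΩ, R_upper = (1−x)·R_p = 11.04 kΩ.
(x·R_p) ‖ R_L = 13.49 kΩ.
Then V_out = V_CC · 13.49/(11.04 + 13.49) = 2.166 mV.
(Unloaded: V_out = x·V_CC = 2.67 mV.)

V_out ≈ 2.17 mV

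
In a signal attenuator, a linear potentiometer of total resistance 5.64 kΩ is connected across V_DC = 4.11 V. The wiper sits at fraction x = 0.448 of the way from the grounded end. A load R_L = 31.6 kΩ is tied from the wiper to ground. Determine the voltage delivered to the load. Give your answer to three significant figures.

V_out ≈ 1.76 V

The pot divides into 3.113 kΩ above the wiper and 2.527 kΩ below.
(x·R_p) ‖ R_L = 2.340 kΩ.
Loaded-divider output: V_out = 4.11 × 0.4291 = 1.763 V.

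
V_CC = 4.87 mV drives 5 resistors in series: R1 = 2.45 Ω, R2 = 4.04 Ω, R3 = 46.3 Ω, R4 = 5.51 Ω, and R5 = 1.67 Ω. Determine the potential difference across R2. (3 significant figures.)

Series total: ΣR = 2.45 + 4.04 + 46.3 + 5.51 + 1.67 = 59.97 Ω.
V = V_CC · R/ΣR = 4.87 × 0.06737 = 0.3281 mV.

V ≈ 0.328 mV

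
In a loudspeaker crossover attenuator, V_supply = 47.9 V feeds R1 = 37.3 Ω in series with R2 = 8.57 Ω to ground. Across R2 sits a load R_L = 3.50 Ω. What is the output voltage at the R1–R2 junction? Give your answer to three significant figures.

R2 ‖ R_L = (8.57 × 3.50)/(8.57 + 3.50) = 2.485 Ω.
Now apply the divider: V_out = 47.9 × 0.06246 = 2.992 V.

V_out ≈ 2.99 V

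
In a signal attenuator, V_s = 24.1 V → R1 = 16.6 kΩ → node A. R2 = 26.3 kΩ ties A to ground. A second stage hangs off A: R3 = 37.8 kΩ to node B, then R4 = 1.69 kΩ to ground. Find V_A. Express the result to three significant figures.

Looking into the second stage from A: R3 + R4 = 39.49 kΩ appears in parallel with R2.
Effective lower resistance at A: R2 ‖ 39.49 = 15.79 kΩ.
First divider: V_A = V_s · 15.79/(16.6 + 15.79) = 11.75 V.

V_A ≈ 11.7 V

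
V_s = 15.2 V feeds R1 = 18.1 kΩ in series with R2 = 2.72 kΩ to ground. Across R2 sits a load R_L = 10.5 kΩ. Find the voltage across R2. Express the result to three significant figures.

First combine the lower leg with the load: R2 ‖ R_L = 2.160 kΩ.
Now apply the divider: V_out = 15.2 × 0.1066 = 1.621 V.

V_out ≈ 1.62 V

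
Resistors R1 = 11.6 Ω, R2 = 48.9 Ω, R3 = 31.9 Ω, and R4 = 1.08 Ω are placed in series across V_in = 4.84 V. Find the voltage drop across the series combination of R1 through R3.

Total series resistance ΣR = 11.6 + 48.9 + 31.9 + 1.08 = 93.48 Ω.
R_{R1..R3} = 11.6 + 48.9 + 31.9 = 92.40 Ω.
Voltage divider: V = V_in · (92.40 / 93.48) = 4.84 × 0.9884 = 4.784 V.

V ≈ 4.78 V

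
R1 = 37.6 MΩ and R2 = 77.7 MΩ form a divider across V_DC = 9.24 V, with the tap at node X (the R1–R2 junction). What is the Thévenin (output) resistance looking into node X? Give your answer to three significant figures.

Zeroing V_DC shorts the top of R1 to ground, so R_th = R1 ‖ R2 = 25.34 MΩ.

R_th ≈ 25.3 MΩ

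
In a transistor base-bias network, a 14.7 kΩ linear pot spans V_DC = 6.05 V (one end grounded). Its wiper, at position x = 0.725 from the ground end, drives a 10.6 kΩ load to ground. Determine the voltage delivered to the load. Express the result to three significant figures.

The pot divides into 4.043 kΩ above the wiper and 10.66 kΩ below.
R_L loads the lower segment: effective lower R = 5.314 kΩ.
V_out = 6.05 × 5.314/(4.043 + 5.314) = 3.436 V.

V_out ≈ 3.44 V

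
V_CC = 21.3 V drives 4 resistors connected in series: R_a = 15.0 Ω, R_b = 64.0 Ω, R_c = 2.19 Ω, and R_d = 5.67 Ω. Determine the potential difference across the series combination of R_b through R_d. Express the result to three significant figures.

Series total: ΣR = 15.0 + 64.0 + 2.19 + 5.67 = 86.86 Ω.
R_{R_b..R_d} = 64.0 + 2.19 + 5.67 = 71.86 Ω.
By the voltage-divider rule, V = 21.3 × 71.86/86.86 = 17.62 V.

V ≈ 17.6 V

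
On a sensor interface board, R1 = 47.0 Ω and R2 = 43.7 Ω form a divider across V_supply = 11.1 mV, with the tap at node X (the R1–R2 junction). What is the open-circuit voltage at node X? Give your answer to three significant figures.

V_th ≈ 5.35 mV

V_th is the unloaded tap voltage: V_supply · R2/(R1+R2) = 11.1 × 0.4818 = 5.348 mV.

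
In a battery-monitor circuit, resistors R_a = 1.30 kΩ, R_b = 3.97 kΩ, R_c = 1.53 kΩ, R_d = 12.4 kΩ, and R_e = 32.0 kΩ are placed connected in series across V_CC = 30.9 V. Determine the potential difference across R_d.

ΣR = 1.30 + 3.97 + 1.53 + 12.4 + 32.0 = 51.20 kΩ.
Voltage divider: V = V_CC · (12.40 / 51.20) = 30.9 × 0.2422 = 7.484 V.

V ≈ 7.48 V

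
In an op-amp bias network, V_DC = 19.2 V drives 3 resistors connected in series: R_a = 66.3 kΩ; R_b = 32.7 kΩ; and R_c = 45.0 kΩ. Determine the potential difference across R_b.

V ≈ 4.36 V

Series total: ΣR = 66.3 + 32.7 + 45.0 = 144.0 kΩ.
V = V_DC · R/ΣR = 19.2 × 0.2271 = 4.360 V.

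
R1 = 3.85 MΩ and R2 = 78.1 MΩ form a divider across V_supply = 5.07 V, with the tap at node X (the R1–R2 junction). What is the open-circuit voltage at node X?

V_th ≈ 4.83 V

V_th is the unloaded tap voltage: V_supply · R2/(R1+R2) = 5.07 × 0.9530 = 4.832 V.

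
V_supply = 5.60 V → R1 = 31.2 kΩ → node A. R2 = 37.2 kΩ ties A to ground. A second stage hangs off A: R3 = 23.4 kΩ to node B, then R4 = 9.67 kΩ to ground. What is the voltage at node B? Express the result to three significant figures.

V_B ≈ 0.589 V

Looking into the second stage from A: R3 + R4 = 33.07 kΩ appears in parallel with R2.
Effective lower resistance at A: R2 ‖ 33.07 = 17.51 kΩ.
So V_A = 5.60 × 0.3594 = 2.013 V.
Then the unloaded second divider: V_B = V_A × R4/(R3+R4) = 2.013 × 0.2924 = 0.5886 V.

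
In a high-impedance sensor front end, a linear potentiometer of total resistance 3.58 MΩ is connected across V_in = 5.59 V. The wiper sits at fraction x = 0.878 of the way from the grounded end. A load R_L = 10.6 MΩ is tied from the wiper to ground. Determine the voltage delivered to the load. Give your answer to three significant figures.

Split the track: R_lower = x·R_p = 3.143 MΩ, R_upper = (1−x)·R_p = 0.4368 MΩ.
R_L loads the lower segment: effective lower R = 2.424 MΩ.
Then V_out = V_in · 2.424/(0.4368 + 2.424) = 4.737 V.

V_out ≈ 4.74 V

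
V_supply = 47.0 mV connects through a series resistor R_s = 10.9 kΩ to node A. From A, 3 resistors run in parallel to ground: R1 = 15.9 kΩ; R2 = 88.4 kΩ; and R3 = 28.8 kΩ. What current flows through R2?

I ≈ 0.243 µA

Equivalent of the parallel group: R_p = 9.180 kΩ.
V_A by voltage divider: V_A = 47.0 × 9.180/(10.9 + 9.180) = 21.49 mV.
Branch current I = V_A/R2 = 21.49/88.4 = 0.2431 µA.
(Equivalently: I_total = 2.341 µA, then current-divider fraction G_k/ΣG = 0.1039.)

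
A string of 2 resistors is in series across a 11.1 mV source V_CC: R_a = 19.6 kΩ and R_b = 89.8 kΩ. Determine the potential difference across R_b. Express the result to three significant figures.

V ≈ 9.11 mV

Series total: ΣR = 19.6 + 89.8 = 109.4 kΩ.
Voltage divider: V = V_CC · (89.80 / 109.4) = 11.1 × 0.8208 = 9.111 mV.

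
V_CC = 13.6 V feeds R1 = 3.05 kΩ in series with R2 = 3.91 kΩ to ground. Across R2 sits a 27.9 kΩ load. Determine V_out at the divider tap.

The load sits in parallel with R2, giving an effective lower resistance R2' = R2·R_L/(R2+R_L) = 3.429 kΩ.
Voltage divider with the loaded lower leg: V_out = 13.6 × 3.429/(3.05 + 3.429) = 13.6 × 0.5293 = 7.198 V.

V_out ≈ 7.20 V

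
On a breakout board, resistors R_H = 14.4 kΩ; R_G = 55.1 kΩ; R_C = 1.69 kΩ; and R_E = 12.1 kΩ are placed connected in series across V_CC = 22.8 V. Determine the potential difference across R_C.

ΣR = 14.4 + 55.1 + 1.69 + 12.1 = 83.29 kΩ.
V = V_CC · R/ΣR = 22.8 × 0.02029 = 0.4626 V.

V ≈ 0.463 V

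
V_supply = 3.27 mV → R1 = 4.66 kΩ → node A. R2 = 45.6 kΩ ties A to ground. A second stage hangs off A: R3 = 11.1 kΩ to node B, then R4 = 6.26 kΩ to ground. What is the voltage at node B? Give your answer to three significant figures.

The second stage (R3 + R4 = 17.36 kΩ) loads node A in parallel with R2.
Effective lower resistance at A: R2 ‖ 17.36 = 12.57 kΩ.
So V_A = 3.27 × 0.7296 = 2.386 mV.
V_B = V_A × 0.3606 = 0.8603 mV.

V_B ≈ 0.860 mV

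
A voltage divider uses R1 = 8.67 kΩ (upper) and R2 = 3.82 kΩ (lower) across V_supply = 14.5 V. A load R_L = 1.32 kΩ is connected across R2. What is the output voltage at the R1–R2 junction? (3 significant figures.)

V_out ≈ 1.47 V

First combine the lower leg with the load: R2 ‖ R_L = 0.9810 kΩ.
Voltage divider with the loaded lower leg: V_out = 14.5 × 0.9810/(8.67 + 0.9810) = 14.5 × 0.1016 = 1.474 V.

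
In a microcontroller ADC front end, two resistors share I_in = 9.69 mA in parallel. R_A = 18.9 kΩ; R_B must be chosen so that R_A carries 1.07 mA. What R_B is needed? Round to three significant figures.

R_B ≈ 2.35 kΩ

In a two-way split, I_A/I_in = R_B/(R_A + R_B).
With f = 0.1104, R_B = R_A · f/(1−f) = 18.9 × 0.1241 = 2.346 kΩ.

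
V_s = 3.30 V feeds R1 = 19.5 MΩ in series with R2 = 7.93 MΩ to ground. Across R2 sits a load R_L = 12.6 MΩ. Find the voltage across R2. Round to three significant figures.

The load sits in parallel with R2, giving an effective lower resistance R2' = R2·R_L/(R2+R_L) = 4.867 MΩ.
Then V_out = V_s · R2'/(R1 + R2') = 3.30 × 4.867/24.37 = 0.6591 V.

V_out ≈ 0.659 V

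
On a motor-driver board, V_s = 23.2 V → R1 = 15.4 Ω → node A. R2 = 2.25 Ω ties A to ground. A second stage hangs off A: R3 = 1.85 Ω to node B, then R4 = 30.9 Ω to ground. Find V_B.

V_B ≈ 2.63 V

Looking into the second stage from A: R3 + R4 = 32.75 Ω appears in parallel with R2.
R2 ‖ (R3+R4) = 2.105 Ω.
So V_A = 23.2 × 0.1203 = 2.790 V.
Stage 2 is unloaded, so V_B = V_A · R4/(R3+R4) = 2.790 × 30.9/32.75 = 2.633 V.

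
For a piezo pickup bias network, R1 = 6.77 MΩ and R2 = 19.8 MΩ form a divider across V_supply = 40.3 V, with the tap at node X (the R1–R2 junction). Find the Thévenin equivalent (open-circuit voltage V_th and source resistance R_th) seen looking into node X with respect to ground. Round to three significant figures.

V_th ≈ 30.0 V, R_th ≈ 5.05 MΩ

With X open, the divider is unloaded: V_th = 40.3 × 19.8/26.57 = 30.03 V.
Zeroing V_supply shorts the top of R1 to ground, so R_th = R1 ‖ R2 = 5.045 MΩ.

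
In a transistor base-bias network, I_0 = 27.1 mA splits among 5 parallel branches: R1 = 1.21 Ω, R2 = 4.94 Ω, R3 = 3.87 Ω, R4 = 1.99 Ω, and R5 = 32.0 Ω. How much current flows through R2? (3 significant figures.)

I ≈ 3.01 mA

Total conductance ΣG = 1/1.21 + 1/4.94 + 1/3.87 + 1/1.99 + 1/32.0 = 1.821 (units of 1/Ω).
Current divider: I(R2) = I_0 · G_k/ΣG = 27.1 × (0.2024/1.821) = 27.1 × 0.1112 = 3.012 mA.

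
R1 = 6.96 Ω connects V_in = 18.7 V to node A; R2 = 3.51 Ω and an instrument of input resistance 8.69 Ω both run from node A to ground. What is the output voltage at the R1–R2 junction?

The load sits in parallel with R2, giving an effective lower resistance R2' = R2·R_L/(R2+R_L) = 2.500 Ω.
Then V_out = V_in · R2'/(R1 + R2') = 18.7 × 2.500/9.460 = 4.942 V.

V_out ≈ 4.94 V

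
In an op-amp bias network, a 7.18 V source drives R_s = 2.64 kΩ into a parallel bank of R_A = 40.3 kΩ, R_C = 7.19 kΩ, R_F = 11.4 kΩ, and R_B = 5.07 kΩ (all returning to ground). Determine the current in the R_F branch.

I ≈ 0.288 mA

Parallel bank: R_p = 1/(1/40.3 + 1/7.19 + 1/11.4 + 1/5.07) = 2.228 kΩ.
V_A = 7.18 × 2.228/4.868 = 3.286 V.
I(R_F) = V_A / R_F = 3.286/11.4 = 0.2883 mA.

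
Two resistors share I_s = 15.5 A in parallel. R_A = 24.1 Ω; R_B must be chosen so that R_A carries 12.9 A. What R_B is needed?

R_B ≈ 120 Ω

The fraction through R_A equals R_B/(R_A+R_B).
12.9/15.5 = R_B/(R_A + R_B) → R_B = R_A · (0.8323)/(1 − 0.8323) = 24.1 × 4.962 = 119.6 Ω.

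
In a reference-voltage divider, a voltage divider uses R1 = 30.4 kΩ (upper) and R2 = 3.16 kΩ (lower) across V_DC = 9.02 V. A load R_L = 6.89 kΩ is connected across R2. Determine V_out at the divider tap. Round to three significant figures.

V_out ≈ 0.600 V

First combine the lower leg with the load: R2 ‖ R_L = 2.166 kΩ.
Now apply the divider: V_out = 9.02 × 0.06652 = 0.6000 V.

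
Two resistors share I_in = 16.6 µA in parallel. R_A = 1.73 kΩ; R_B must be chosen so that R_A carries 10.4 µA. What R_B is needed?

R_B ≈ 2.90 kΩ

Two-branch current divider: I_A = I_in · R_B/(R_A + R_B).
With f = 0.6265, R_B = R_A · f/(1−f) = 1.73 × 1.677 = 2.902 kΩ.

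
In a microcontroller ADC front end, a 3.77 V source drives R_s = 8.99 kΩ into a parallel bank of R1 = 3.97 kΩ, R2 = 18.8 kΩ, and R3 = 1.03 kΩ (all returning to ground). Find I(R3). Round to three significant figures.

I ≈ 0.294 mA

Combine the parallel branches: R_p = (1/3.97 + 1/18.8 + 1/1.03)⁻¹ = 0.7837 kΩ.
V_A by voltage divider: V_A = 3.77 × 0.7837/(8.99 + 0.7837) = 0.3023 V.
I(R3) = V_A / R3 = 0.3023/1.03 = 0.2935 mA.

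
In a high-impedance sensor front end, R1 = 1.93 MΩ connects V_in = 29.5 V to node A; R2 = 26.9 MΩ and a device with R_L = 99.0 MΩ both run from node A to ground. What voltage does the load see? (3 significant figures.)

The load sits in parallel with R2, giving an effective lower resistance R2' = R2·R_L/(R2+R_L) = 21.15 MΩ.
Voltage divider with the loaded lower leg: V_out = 29.5 × 21.15/(1.93 + 21.15) = 29.5 × 0.9164 = 27.03 V.

V_out ≈ 27.0 V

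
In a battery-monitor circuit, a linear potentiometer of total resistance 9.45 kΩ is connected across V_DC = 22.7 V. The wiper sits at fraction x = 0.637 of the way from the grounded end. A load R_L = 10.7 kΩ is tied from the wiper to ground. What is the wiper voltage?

V_out ≈ 12.0 V

Split the track: R_lower = x·R_p = 6.020 kΩ, R_upper = (1−x)·R_p = 3.430 kΩ.
(x·R_p) ‖ R_L = 3.852 kΩ.
Loaded-divider output: V_out = 22.7 × 0.5290 = 12.01 V.
(Unloaded: V_out = x·V_DC = 14.5 V.)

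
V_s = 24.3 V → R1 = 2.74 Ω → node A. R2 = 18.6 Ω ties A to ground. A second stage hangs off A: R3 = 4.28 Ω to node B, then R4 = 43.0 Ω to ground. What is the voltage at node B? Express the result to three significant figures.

V_B ≈ 18.3 V

The second stage (R3 + R4 = 47.28 Ω) loads node A in parallel with R2.
Effective lower resistance at A: R2 ‖ 47.28 = 13.35 Ω.
So V_A = 24.3 × 0.8297 = 20.16 V.
Stage 2 is unloaded, so V_B = V_A · R4/(R3+R4) = 20.16 × 43.0/47.28 = 18.34 V.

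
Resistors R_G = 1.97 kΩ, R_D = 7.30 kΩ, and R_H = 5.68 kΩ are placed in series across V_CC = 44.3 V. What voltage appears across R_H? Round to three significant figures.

V ≈ 16.8 V

Total series resistance ΣR = 1.97 + 7.30 + 5.68 = 14.95 kΩ.
By the voltage-divider rule, V = 44.3 × 5.680/14.95 = 16.83 V.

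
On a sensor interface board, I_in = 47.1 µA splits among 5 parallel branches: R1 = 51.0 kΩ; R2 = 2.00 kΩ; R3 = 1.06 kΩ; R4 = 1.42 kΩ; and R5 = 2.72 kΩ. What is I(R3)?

Conductances: ΣG = 1/51.0 + 1/2.00 + 1/1.06 + 1/1.42 + 1/2.72 = 2.535 (1/kΩ).
R3 takes the fraction G_k/ΣG = 0.9434/2.535 = 0.3722, so I = 47.1 × 0.3722 = 17.53 µA.

I ≈ 17.5 µA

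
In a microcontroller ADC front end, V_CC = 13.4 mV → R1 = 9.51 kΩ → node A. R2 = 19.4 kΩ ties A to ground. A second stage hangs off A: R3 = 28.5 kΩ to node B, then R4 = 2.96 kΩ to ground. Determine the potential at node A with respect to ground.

The second stage (R3 + R4 = 31.46 kΩ) loads node A in parallel with R2.
Effective lower resistance at A: R2 ‖ 31.46 = 12.00 kΩ.
First divider: V_A = V_CC · 12.00/(9.51 + 12.00) = 7.476 mV.

V_A ≈ 7.48 mV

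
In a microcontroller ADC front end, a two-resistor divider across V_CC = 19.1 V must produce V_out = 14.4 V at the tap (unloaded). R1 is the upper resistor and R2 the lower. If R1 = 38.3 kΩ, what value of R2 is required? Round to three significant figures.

V_out/V_CC = R2/(R1+R2) = 0.7539.
Rearranging, R2 = R1·k/(1−k) = 38.3 × 3.064 = 117.3 kΩ.

R2 ≈ 117 kΩ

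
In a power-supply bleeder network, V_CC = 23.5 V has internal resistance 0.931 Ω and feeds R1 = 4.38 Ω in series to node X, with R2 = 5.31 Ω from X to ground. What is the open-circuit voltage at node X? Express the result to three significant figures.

R1' = 0.931 + 4.38 = 5.311 Ω (source resistance + R1).
With X open, the divider is unloaded: V_th = 23.5 × 5.31/10.62 = 11.75 V.

V_th ≈ 11.7 V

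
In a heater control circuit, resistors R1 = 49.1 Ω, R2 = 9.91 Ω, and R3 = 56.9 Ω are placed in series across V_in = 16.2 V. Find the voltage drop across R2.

ΣR = 49.1 + 9.91 + 56.9 = 115.9 Ω.
Voltage divider: V = V_in · (9.910 / 115.9) = 16.2 × 0.08550 = 1.385 V.

V ≈ 1.39 V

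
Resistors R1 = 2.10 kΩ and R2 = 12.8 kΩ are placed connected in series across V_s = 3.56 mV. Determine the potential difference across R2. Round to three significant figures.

Total series resistance ΣR = 2.10 + 12.8 = 14.90 kΩ.
By the voltage-divider rule, V = 3.56 × 12.80/14.90 = 3.058 mV.

V ≈ 3.06 mV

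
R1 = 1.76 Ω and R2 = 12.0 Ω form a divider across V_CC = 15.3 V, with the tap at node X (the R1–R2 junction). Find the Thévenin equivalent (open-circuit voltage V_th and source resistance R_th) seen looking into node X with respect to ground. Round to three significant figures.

Open-circuit (no load on X): V_th = V_CC · R2/(R1 + R2) = 15.3 × 12.0/(1.760 + 12.0) = 13.34 V.
Looking into X with the source shorted: R_th = R1·R2/(R1+R2) = 1.760 × 12.0/13.76 = 1.535 Ω.

V_th ≈ 13.3 V, R_th ≈ 1.53 Ω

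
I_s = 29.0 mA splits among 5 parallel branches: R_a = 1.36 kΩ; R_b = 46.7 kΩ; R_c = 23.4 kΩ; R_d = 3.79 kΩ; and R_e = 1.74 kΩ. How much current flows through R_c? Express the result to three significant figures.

I ≈ 0.757 mA

Conductances: ΣG = 1/1.36 + 1/46.7 + 1/23.4 + 1/3.79 + 1/1.74 = 1.638 (1/kΩ).
By the current-divider rule, I = I_s · G_k/ΣG = 29.0 × 0.02609 = 0.7566 mA.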